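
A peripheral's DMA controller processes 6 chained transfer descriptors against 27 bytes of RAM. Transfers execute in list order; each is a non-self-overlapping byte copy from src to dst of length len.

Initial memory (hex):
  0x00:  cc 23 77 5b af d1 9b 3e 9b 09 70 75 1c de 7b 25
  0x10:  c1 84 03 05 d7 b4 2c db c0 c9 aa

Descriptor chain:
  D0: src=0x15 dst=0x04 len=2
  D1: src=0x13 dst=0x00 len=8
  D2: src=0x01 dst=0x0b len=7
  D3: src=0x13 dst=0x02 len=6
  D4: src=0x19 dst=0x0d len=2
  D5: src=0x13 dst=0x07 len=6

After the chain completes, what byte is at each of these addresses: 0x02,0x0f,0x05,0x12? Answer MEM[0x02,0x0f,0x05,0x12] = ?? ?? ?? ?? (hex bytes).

[0] 0x15->0x04 len=2 : b4 2c
[1] 0x13->0x00 len=8 : 05 d7 b4 2c db c0 c9 aa
[2] 0x01->0x0b len=7 : d7 b4 2c db c0 c9 aa
[3] 0x13->0x02 len=6 : 05 d7 b4 2c db c0
[4] 0x19->0x0d len=2 : c9 aa
[5] 0x13->0x07 len=6 : 05 d7 b4 2c db c0
query mem[0x02]=0x05, mem[0x0f]=0xc0, mem[0x05]=0x2c, mem[0x12]=0x03

MEM[0x02,0x0f,0x05,0x12] = 05 c0 2c 03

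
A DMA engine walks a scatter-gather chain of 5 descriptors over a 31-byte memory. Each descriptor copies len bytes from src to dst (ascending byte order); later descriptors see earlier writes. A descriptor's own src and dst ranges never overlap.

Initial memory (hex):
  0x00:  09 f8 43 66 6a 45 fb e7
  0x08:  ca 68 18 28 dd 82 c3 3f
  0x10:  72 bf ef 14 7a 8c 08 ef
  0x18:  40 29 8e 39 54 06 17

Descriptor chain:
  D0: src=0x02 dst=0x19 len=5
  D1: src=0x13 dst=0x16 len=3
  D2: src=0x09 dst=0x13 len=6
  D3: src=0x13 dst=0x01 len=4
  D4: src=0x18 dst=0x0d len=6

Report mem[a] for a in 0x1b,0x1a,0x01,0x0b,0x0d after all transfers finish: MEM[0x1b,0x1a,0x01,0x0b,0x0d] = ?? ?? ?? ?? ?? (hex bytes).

MEM[0x1b,0x1a,0x01,0x0b,0x0d] = 6a 66 68 28 c3

[0] 0x02->0x19 len=5 : 43 66 6a 45 fb
[1] 0x13->0x16 len=3 : 14 7a 8c
[2] 0x09->0x13 len=6 : 68 18 28 dd 82 c3
[3] 0x13->0x01 len=4 : 68 18 28 dd
[4] 0x18->0x0d len=6 : c3 43 66 6a 45 fb
query mem[0x1b]=0x6a, mem[0x1a]=0x66, mem[0x01]=0x68, mem[0x0b]=0x28, mem[0x0d]=0xc3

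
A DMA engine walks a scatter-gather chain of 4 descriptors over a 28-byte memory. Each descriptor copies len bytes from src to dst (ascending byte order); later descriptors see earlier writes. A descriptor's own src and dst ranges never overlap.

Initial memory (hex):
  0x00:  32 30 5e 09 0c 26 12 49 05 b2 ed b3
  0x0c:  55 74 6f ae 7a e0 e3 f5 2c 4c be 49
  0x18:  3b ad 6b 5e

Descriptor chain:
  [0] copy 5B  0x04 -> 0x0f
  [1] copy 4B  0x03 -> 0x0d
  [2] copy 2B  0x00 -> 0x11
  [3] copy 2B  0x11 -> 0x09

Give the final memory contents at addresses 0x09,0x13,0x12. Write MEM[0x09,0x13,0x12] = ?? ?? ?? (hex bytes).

MEM[0x09,0x13,0x12] = 32 05 30

  after D0: wrote 5B at 0x0f = 0c26124905
  after D1: wrote 4B at 0x0d = 090c2612
  after D2: wrote 2B at 0x11 = 3230
  after D3: wrote 2B at 0x09 = 3230
query mem[0x09]=0x32, mem[0x13]=0x05, mem[0x12]=0x30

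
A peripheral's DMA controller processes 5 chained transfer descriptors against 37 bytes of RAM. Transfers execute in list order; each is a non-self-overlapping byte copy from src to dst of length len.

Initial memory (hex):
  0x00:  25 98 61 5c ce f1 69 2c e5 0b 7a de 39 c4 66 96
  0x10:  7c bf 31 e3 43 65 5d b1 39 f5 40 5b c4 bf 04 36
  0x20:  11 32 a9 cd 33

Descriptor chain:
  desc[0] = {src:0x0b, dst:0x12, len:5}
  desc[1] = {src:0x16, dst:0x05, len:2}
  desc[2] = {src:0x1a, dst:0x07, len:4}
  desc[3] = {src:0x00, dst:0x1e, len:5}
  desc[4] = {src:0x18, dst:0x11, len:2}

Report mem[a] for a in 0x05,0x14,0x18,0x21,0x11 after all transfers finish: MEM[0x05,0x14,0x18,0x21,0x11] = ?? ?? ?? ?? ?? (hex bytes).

D0: mem[0x12..0x16] <- [de 39 c4 66 96]
D1: mem[0x05..0x06] <- [96 b1]
D2: mem[0x07..0x0a] <- [40 5b c4 bf]
D3: mem[0x1e..0x22] <- [25 98 61 5c ce]
D4: mem[0x11..0x12] <- [39 f5]
query mem[0x05]=0x96, mem[0x14]=0xc4, mem[0x18]=0x39, mem[0x21]=0x5c, mem[0x11]=0x39

MEM[0x05,0x14,0x18,0x21,0x11] = 96 c4 39 5c 39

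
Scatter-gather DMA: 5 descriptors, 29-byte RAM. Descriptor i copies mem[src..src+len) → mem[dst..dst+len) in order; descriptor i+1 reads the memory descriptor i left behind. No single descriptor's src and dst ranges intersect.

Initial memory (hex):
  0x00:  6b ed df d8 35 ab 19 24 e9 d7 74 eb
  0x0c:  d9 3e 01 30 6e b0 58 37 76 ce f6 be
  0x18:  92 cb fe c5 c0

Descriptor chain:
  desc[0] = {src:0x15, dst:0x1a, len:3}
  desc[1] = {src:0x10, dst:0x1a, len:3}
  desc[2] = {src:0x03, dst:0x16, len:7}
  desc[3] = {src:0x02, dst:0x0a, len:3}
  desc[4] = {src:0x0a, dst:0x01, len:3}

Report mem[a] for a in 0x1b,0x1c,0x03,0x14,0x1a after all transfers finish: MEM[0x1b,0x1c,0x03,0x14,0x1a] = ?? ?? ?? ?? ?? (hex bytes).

MEM[0x1b,0x1c,0x03,0x14,0x1a] = e9 d7 35 76 24

  after D0: wrote 3B at 0x1a = cef6be
  after D1: wrote 3B at 0x1a = 6eb058
  after D2: wrote 7B at 0x16 = d835ab1924e9d7
  after D3: wrote 3B at 0x0a = dfd835
  after D4: wrote 3B at 0x01 = dfd835
query mem[0x1b]=0xe9, mem[0x1c]=0xd7, mem[0x03]=0x35, mem[0x14]=0x76, mem[0x1a]=0x24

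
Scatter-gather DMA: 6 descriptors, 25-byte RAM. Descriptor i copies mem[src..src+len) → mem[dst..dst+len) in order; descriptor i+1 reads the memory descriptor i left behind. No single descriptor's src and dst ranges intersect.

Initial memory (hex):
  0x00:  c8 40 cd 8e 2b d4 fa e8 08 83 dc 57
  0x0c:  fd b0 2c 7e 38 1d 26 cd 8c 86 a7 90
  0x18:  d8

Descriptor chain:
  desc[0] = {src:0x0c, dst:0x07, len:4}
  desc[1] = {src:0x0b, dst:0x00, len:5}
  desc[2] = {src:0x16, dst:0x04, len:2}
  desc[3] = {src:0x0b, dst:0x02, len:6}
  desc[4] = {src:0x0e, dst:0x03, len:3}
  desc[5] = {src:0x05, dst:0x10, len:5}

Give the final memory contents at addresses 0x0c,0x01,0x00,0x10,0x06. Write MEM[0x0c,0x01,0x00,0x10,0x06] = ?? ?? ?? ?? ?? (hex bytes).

MEM[0x0c,0x01,0x00,0x10,0x06] = fd fd 57 38 7e

D0: mem[0x07..0x0a] <- [fd b0 2c 7e]
D1: mem[0x00..0x04] <- [57 fd b0 2c 7e]
D2: mem[0x04..0x05] <- [a7 90]
D3: mem[0x02..0x07] <- [57 fd b0 2c 7e 38]
D4: mem[0x03..0x05] <- [2c 7e 38]
D5: mem[0x10..0x14] <- [38 7e 38 b0 2c]
query mem[0x0c]=0xfd, mem[0x01]=0xfd, mem[0x00]=0x57, mem[0x10]=0x38, mem[0x06]=0x7e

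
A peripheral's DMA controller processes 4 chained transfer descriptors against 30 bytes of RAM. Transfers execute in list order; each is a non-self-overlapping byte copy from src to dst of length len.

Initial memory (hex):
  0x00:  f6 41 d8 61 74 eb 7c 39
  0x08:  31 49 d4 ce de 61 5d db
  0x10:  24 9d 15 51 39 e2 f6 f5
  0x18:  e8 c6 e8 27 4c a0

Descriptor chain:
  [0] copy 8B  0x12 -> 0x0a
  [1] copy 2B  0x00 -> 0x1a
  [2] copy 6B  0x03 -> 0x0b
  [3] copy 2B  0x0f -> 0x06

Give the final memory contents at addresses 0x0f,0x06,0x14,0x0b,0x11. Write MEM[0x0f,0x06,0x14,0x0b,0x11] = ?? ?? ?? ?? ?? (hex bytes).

MEM[0x0f,0x06,0x14,0x0b,0x11] = 39 39 39 61 c6

  after D0: wrote 8B at 0x0a = 155139e2f6f5e8c6
  after D1: wrote 2B at 0x1a = f641
  after D2: wrote 6B at 0x0b = 6174eb7c3931
  after D3: wrote 2B at 0x06 = 3931
query mem[0x0f]=0x39, mem[0x06]=0x39, mem[0x14]=0x39, mem[0x0b]=0x61, mem[0x11]=0xc6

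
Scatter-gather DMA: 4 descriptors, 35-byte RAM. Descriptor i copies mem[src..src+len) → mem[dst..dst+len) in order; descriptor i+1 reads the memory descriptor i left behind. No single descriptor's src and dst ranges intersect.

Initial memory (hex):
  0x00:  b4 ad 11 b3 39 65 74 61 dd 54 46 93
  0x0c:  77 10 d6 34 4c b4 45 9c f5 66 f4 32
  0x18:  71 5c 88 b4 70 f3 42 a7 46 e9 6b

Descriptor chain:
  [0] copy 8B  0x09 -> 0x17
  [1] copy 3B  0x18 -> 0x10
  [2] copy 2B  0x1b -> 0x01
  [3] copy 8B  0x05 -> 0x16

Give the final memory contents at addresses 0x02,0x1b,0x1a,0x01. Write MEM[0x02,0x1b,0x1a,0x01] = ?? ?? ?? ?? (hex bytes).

[0] 0x09->0x17 len=8 : 54 46 93 77 10 d6 34 4c
[1] 0x18->0x10 len=3 : 46 93 77
[2] 0x1b->0x01 len=2 : 10 d6
[3] 0x05->0x16 len=8 : 65 74 61 dd 54 46 93 77
query mem[0x02]=0xd6, mem[0x1b]=0x46, mem[0x1a]=0x54, mem[0x01]=0x10

MEM[0x02,0x1b,0x1a,0x01] = d6 46 54 10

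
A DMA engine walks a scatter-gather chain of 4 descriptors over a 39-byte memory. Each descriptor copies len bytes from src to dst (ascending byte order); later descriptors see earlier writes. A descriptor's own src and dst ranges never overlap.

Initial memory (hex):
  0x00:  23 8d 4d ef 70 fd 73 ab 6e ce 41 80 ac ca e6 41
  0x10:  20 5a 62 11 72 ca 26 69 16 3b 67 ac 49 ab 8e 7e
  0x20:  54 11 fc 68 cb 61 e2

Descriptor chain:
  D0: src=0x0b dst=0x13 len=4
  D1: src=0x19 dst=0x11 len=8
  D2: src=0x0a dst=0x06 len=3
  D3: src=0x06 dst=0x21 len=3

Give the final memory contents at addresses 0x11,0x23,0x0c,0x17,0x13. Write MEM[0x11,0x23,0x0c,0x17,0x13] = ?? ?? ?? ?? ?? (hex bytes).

MEM[0x11,0x23,0x0c,0x17,0x13] = 3b ac ac 7e ac

D0: mem[0x13..0x16] <- [80 ac ca e6]
D1: mem[0x11..0x18] <- [3b 67 ac 49 ab 8e 7e 54]
D2: mem[0x06..0x08] <- [41 80 ac]
D3: mem[0x21..0x23] <- [41 80 ac]
query mem[0x11]=0x3b, mem[0x23]=0xac, mem[0x0c]=0xac, mem[0x17]=0x7e, mem[0x13]=0xac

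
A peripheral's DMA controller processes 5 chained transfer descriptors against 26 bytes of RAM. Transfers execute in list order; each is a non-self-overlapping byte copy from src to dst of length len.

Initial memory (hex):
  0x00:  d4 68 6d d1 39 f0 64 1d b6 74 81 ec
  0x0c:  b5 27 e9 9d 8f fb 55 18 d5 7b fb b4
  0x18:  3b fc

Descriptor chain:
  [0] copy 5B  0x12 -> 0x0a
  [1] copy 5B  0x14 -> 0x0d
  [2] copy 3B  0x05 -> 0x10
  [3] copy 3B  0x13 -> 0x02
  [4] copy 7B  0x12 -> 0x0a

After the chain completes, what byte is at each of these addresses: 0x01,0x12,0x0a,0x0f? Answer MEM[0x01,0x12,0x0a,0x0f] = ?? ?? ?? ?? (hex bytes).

MEM[0x01,0x12,0x0a,0x0f] = 68 1d 1d b4

[0] 0x12->0x0a len=5 : 55 18 d5 7b fb
[1] 0x14->0x0d len=5 : d5 7b fb b4 3b
[2] 0x05->0x10 len=3 : f0 64 1d
[3] 0x13->0x02 len=3 : 18 d5 7b
[4] 0x12->0x0a len=7 : 1d 18 d5 7b fb b4 3b
query mem[0x01]=0x68, mem[0x12]=0x1d, mem[0x0a]=0x1d, mem[0x0f]=0xb4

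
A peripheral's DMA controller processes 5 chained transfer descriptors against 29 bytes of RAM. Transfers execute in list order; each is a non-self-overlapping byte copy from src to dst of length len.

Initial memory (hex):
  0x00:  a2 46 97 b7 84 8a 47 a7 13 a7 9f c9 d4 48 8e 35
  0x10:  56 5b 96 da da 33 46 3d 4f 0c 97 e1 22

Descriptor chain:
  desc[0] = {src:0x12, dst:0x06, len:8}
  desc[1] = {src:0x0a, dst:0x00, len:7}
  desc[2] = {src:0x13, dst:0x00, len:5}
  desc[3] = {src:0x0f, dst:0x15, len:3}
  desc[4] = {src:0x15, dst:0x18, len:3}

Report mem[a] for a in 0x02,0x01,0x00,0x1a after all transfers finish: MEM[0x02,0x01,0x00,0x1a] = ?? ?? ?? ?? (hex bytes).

MEM[0x02,0x01,0x00,0x1a] = 33 da da 5b

#0 dst[0x06+8] := {0x96,0xda,0xda,0x33,0x46,0x3d,0x4f,0x0c}
#1 dst[0x00+7] := {0x46,0x3d,0x4f,0x0c,0x8e,0x35,0x56}
#2 dst[0x00+5] := {0xda,0xda,0x33,0x46,0x3d}
#3 dst[0x15+3] := {0x35,0x56,0x5b}
#4 dst[0x18+3] := {0x35,0x56,0x5b}
query mem[0x02]=0x33, mem[0x01]=0xda, mem[0x00]=0xda, mem[0x1a]=0x5b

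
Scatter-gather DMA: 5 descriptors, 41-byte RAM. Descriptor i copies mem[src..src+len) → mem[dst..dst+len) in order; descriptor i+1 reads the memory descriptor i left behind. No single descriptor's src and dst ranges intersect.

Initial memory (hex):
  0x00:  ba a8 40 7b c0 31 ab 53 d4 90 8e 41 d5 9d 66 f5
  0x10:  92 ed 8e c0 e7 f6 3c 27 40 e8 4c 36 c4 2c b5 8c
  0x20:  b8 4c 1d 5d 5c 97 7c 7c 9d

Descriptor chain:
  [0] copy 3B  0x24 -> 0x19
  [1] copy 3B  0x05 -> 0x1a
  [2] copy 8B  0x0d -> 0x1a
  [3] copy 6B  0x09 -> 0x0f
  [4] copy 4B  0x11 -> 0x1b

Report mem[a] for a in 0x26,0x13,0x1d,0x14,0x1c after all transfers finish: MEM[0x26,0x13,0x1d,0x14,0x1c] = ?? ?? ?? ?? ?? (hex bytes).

MEM[0x26,0x13,0x1d,0x14,0x1c] = 7c 9d 9d 66 d5

#0 dst[0x19+3] := {0x5c,0x97,0x7c}
#1 dst[0x1a+3] := {0x31,0xab,0x53}
#2 dst[0x1a+8] := {0x9d,0x66,0xf5,0x92,0xed,0x8e,0xc0,0xe7}
#3 dst[0x0f+6] := {0x90,0x8e,0x41,0xd5,0x9d,0x66}
#4 dst[0x1b+4] := {0x41,0xd5,0x9d,0x66}
query mem[0x26]=0x7c, mem[0x13]=0x9d, mem[0x1d]=0x9d, mem[0x14]=0x66, mem[0x1c]=0xd5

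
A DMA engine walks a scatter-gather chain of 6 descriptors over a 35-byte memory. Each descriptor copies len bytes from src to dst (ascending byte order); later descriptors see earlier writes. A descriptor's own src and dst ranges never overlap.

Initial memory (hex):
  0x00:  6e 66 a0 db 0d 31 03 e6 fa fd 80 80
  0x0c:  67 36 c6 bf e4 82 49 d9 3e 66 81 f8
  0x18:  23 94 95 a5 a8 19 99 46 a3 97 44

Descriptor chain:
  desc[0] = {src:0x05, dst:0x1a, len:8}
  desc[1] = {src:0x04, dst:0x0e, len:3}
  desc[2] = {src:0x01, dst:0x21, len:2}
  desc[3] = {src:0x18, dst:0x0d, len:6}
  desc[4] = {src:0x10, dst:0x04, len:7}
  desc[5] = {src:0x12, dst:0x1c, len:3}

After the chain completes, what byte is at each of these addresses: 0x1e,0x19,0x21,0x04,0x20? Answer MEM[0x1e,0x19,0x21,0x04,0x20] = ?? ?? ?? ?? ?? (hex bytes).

#0 dst[0x1a+8] := {0x31,0x03,0xe6,0xfa,0xfd,0x80,0x80,0x67}
#1 dst[0x0e+3] := {0x0d,0x31,0x03}
#2 dst[0x21+2] := {0x66,0xa0}
#3 dst[0x0d+6] := {0x23,0x94,0x31,0x03,0xe6,0xfa}
#4 dst[0x04+7] := {0x03,0xe6,0xfa,0xd9,0x3e,0x66,0x81}
#5 dst[0x1c+3] := {0xfa,0xd9,0x3e}
query mem[0x1e]=0x3e, mem[0x19]=0x94, mem[0x21]=0x66, mem[0x04]=0x03, mem[0x20]=0x80

MEM[0x1e,0x19,0x21,0x04,0x20] = 3e 94 66 03 80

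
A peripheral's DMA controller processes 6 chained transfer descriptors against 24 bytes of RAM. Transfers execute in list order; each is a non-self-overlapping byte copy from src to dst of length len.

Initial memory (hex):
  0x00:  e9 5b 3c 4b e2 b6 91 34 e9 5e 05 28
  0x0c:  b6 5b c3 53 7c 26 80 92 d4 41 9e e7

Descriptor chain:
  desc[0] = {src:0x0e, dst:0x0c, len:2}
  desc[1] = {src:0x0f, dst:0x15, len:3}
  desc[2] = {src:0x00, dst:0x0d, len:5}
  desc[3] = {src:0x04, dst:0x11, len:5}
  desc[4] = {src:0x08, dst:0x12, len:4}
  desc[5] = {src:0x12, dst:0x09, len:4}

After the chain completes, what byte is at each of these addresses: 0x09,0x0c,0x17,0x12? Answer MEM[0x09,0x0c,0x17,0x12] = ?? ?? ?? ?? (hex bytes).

D0: mem[0x0c..0x0d] <- [c3 53]
D1: mem[0x15..0x17] <- [53 7c 26]
D2: mem[0x0d..0x11] <- [e9 5b 3c 4b e2]
D3: mem[0x11..0x15] <- [e2 b6 91 34 e9]
D4: mem[0x12..0x15] <- [e9 5e 05 28]
D5: mem[0x09..0x0c] <- [e9 5e 05 28]
query mem[0x09]=0xe9, mem[0x0c]=0x28, mem[0x17]=0x26, mem[0x12]=0xe9

MEM[0x09,0x0c,0x17,0x12] = e9 28 26 e9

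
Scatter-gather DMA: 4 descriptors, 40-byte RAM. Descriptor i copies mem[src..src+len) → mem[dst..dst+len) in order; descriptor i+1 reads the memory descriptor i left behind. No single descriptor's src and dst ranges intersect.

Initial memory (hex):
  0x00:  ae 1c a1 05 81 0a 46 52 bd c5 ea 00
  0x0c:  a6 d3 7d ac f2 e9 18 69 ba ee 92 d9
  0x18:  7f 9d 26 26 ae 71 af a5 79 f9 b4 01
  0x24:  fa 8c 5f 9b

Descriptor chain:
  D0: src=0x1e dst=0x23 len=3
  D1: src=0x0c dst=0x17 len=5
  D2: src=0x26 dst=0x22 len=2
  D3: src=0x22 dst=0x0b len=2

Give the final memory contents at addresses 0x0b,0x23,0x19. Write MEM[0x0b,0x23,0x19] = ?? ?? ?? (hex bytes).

D0: mem[0x23..0x25] <- [af a5 79]
D1: mem[0x17..0x1b] <- [a6 d3 7d ac f2]
D2: mem[0x22..0x23] <- [5f 9b]
D3: mem[0x0b..0x0c] <- [5f 9b]
query mem[0x0b]=0x5f, mem[0x23]=0x9b, mem[0x19]=0x7d

MEM[0x0b,0x23,0x19] = 5f 9b 7d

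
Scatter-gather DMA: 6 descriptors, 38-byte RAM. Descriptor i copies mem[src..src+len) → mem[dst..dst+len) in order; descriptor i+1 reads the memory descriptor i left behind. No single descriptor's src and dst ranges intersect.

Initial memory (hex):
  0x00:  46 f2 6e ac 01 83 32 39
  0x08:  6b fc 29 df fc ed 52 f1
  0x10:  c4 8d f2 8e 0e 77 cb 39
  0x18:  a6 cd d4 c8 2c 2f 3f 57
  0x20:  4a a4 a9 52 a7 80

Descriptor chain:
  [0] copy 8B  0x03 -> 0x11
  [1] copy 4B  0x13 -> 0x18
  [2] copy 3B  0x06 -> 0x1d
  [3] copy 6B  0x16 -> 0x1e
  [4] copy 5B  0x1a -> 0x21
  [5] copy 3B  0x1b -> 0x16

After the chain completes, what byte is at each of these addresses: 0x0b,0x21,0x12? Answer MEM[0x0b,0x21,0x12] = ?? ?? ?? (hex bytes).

MEM[0x0b,0x21,0x12] = df 39 01

#0 dst[0x11+8] := {0xac,0x01,0x83,0x32,0x39,0x6b,0xfc,0x29}
#1 dst[0x18+4] := {0x83,0x32,0x39,0x6b}
#2 dst[0x1d+3] := {0x32,0x39,0x6b}
#3 dst[0x1e+6] := {0x6b,0xfc,0x83,0x32,0x39,0x6b}
#4 dst[0x21+5] := {0x39,0x6b,0x2c,0x32,0x6b}
#5 dst[0x16+3] := {0x6b,0x2c,0x32}
query mem[0x0b]=0xdf, mem[0x21]=0x39, mem[0x12]=0x01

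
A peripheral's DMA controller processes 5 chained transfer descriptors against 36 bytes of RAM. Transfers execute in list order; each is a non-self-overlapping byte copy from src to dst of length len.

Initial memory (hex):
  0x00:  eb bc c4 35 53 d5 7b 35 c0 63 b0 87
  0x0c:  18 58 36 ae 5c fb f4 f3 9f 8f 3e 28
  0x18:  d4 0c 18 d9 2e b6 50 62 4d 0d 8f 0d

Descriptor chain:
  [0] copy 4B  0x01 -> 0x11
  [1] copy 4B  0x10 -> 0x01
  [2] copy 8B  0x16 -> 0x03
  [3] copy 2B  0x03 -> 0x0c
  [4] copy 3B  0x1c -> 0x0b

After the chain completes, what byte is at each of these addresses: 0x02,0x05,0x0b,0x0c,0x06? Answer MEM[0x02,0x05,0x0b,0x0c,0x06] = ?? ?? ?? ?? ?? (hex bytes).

MEM[0x02,0x05,0x0b,0x0c,0x06] = bc d4 2e b6 0c

  after D0: wrote 4B at 0x11 = bcc43553
  after D1: wrote 4B at 0x01 = 5cbcc435
  after D2: wrote 8B at 0x03 = 3e28d40c18d92eb6
  after D3: wrote 2B at 0x0c = 3e28
  after D4: wrote 3B at 0x0b = 2eb650
query mem[0x02]=0xbc, mem[0x05]=0xd4, mem[0x0b]=0x2e, mem[0x0c]=0xb6, mem[0x06]=0x0c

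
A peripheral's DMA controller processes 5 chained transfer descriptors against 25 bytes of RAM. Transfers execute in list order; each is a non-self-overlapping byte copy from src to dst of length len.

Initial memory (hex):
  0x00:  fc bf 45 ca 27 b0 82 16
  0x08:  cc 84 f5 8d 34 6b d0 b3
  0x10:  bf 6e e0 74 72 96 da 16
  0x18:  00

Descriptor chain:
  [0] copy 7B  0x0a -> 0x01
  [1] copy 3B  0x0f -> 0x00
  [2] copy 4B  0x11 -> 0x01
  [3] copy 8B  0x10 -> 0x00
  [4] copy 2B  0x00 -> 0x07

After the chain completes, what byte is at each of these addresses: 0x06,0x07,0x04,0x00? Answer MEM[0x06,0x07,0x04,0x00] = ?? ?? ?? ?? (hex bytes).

[0] 0x0a->0x01 len=7 : f5 8d 34 6b d0 b3 bf
[1] 0x0f->0x00 len=3 : b3 bf 6e
[2] 0x11->0x01 len=4 : 6e e0 74 72
[3] 0x10->0x00 len=8 : bf 6e e0 74 72 96 da 16
[4] 0x00->0x07 len=2 : bf 6e
query mem[0x06]=0xda, mem[0x07]=0xbf, mem[0x04]=0x72, mem[0x00]=0xbf

MEM[0x06,0x07,0x04,0x00] = da bf 72 bf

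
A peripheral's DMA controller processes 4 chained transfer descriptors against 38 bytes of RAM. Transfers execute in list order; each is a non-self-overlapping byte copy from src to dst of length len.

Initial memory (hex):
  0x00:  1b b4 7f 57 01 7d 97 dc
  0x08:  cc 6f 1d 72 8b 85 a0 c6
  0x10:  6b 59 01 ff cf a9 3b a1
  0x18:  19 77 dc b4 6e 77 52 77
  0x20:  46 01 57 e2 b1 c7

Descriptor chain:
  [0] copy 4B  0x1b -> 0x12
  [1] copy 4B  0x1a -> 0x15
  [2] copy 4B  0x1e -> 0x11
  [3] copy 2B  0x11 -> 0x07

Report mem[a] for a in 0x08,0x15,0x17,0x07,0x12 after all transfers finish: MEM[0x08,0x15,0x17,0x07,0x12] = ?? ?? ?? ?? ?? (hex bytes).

MEM[0x08,0x15,0x17,0x07,0x12] = 77 dc 6e 52 77

  after D0: wrote 4B at 0x12 = b46e7752
  after D1: wrote 4B at 0x15 = dcb46e77
  after D2: wrote 4B at 0x11 = 52774601
  after D3: wrote 2B at 0x07 = 5277
query mem[0x08]=0x77, mem[0x15]=0xdc, mem[0x17]=0x6e, mem[0x07]=0x52, mem[0x12]=0x77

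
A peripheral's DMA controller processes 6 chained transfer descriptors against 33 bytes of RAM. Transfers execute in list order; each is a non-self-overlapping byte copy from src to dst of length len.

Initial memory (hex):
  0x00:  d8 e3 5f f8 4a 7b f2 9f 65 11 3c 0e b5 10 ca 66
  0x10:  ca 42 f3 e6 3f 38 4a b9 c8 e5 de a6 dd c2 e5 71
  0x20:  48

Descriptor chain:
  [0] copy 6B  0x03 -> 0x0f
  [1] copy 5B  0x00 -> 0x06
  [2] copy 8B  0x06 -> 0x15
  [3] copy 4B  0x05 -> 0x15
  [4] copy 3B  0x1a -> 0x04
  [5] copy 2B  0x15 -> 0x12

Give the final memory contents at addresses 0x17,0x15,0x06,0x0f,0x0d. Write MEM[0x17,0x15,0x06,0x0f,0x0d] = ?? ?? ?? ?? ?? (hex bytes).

#0 dst[0x0f+6] := {0xf8,0x4a,0x7b,0xf2,0x9f,0x65}
#1 dst[0x06+5] := {0xd8,0xe3,0x5f,0xf8,0x4a}
#2 dst[0x15+8] := {0xd8,0xe3,0x5f,0xf8,0x4a,0x0e,0xb5,0x10}
#3 dst[0x15+4] := {0x7b,0xd8,0xe3,0x5f}
#4 dst[0x04+3] := {0x0e,0xb5,0x10}
#5 dst[0x12+2] := {0x7b,0xd8}
query mem[0x17]=0xe3, mem[0x15]=0x7b, mem[0x06]=0x10, mem[0x0f]=0xf8, mem[0x0d]=0x10

MEM[0x17,0x15,0x06,0x0f,0x0d] = e3 7b 10 f8 10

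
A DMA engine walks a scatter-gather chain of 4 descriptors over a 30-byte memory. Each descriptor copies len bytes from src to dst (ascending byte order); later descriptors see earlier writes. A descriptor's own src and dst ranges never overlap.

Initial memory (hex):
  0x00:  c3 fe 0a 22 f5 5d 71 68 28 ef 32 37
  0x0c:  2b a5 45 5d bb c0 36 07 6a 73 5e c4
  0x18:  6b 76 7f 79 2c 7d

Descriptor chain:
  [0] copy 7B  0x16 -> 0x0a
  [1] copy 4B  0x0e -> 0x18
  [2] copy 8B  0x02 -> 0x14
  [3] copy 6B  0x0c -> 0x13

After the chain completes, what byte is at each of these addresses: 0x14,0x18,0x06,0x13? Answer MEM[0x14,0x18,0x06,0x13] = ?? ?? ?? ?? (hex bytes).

MEM[0x14,0x18,0x06,0x13] = 76 c0 71 6b

  after D0: wrote 7B at 0x0a = 5ec46b767f792c
  after D1: wrote 4B at 0x18 = 7f792cc0
  after D2: wrote 8B at 0x14 = 0a22f55d716828ef
  after D3: wrote 6B at 0x13 = 6b767f792cc0
query mem[0x14]=0x76, mem[0x18]=0xc0, mem[0x06]=0x71, mem[0x13]=0x6b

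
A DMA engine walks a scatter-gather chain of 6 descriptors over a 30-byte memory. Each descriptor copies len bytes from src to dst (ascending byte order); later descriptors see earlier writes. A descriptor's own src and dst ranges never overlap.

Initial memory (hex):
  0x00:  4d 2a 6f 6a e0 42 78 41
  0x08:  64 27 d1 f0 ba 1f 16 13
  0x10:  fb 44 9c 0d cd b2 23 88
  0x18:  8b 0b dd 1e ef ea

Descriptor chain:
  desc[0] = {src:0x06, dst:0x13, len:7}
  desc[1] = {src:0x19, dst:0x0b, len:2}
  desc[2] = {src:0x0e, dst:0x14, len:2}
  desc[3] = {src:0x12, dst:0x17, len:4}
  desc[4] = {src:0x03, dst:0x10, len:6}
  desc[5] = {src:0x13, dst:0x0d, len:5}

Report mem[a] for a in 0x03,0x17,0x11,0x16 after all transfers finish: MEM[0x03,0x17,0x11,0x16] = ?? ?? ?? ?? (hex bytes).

  after D0: wrote 7B at 0x13 = 78416427d1f0ba
  after D1: wrote 2B at 0x0b = badd
  after D2: wrote 2B at 0x14 = 1613
  after D3: wrote 4B at 0x17 = 9c781613
  after D4: wrote 6B at 0x10 = 6ae042784164
  after D5: wrote 5B at 0x0d = 784164279c
query mem[0x03]=0x6a, mem[0x17]=0x9c, mem[0x11]=0x9c, mem[0x16]=0x27

MEM[0x03,0x17,0x11,0x16] = 6a 9c 9c 27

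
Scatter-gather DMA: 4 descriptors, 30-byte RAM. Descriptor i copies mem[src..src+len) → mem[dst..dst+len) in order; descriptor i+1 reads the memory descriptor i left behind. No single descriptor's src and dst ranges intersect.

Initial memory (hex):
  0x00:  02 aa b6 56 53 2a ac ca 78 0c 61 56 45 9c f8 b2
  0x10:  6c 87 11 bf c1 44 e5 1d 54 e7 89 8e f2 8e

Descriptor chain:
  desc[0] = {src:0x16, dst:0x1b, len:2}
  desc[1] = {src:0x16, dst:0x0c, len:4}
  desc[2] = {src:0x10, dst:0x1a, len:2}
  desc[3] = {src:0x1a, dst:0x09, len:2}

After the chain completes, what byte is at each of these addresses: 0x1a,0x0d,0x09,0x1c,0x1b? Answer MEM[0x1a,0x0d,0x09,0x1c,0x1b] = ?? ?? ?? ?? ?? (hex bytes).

D0: mem[0x1b..0x1c] <- [e5 1d]
D1: mem[0x0c..0x0f] <- [e5 1d 54 e7]
D2: mem[0x1a..0x1b] <- [6c 87]
D3: mem[0x09..0x0a] <- [6c 87]
query mem[0x1a]=0x6c, mem[0x0d]=0x1d, mem[0x09]=0x6c, mem[0x1c]=0x1d, mem[0x1b]=0x87

MEM[0x1a,0x0d,0x09,0x1c,0x1b] = 6c 1d 6c 1d 87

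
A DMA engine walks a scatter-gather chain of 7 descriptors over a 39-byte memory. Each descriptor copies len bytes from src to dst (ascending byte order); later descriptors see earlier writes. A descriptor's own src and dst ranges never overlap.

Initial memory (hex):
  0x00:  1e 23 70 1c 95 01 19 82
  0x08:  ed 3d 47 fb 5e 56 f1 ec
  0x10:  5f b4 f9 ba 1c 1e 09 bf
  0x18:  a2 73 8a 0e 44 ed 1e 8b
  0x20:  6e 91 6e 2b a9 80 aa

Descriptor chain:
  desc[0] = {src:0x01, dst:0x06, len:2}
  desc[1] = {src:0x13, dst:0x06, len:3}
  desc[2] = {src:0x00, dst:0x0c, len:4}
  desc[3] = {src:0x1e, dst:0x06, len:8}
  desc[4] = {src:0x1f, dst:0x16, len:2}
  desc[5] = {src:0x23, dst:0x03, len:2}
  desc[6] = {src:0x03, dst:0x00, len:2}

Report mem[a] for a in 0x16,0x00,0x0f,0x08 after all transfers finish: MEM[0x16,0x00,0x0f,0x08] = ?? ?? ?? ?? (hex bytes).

MEM[0x16,0x00,0x0f,0x08] = 8b 2b 1c 6e

[0] 0x01->0x06 len=2 : 23 70
[1] 0x13->0x06 len=3 : ba 1c 1e
[2] 0x00->0x0c len=4 : 1e 23 70 1c
[3] 0x1e->0x06 len=8 : 1e 8b 6e 91 6e 2b a9 80
[4] 0x1f->0x16 len=2 : 8b 6e
[5] 0x23->0x03 len=2 : 2b a9
[6] 0x03->0x00 len=2 : 2b a9
query mem[0x16]=0x8b, mem[0x00]=0x2b, mem[0x0f]=0x1c, mem[0x08]=0x6e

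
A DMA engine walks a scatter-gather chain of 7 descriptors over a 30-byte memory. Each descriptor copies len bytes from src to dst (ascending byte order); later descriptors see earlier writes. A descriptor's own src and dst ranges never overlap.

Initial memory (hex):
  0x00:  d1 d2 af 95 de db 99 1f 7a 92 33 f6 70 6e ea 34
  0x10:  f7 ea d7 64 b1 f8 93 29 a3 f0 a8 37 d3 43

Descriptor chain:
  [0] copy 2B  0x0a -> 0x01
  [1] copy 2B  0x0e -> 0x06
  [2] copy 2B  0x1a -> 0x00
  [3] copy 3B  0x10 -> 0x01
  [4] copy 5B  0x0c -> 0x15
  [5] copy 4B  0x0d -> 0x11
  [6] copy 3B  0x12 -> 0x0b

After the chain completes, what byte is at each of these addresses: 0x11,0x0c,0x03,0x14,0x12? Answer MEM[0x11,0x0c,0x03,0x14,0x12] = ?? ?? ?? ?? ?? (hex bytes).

MEM[0x11,0x0c,0x03,0x14,0x12] = 6e 34 d7 f7 ea

[0] 0x0a->0x01 len=2 : 33 f6
[1] 0x0e->0x06 len=2 : ea 34
[2] 0x1a->0x00 len=2 : a8 37
[3] 0x10->0x01 len=3 : f7 ea d7
[4] 0x0c->0x15 len=5 : 70 6e ea 34 f7
[5] 0x0d->0x11 len=4 : 6e ea 34 f7
[6] 0x12->0x0b len=3 : ea 34 f7
query mem[0x11]=0x6e, mem[0x0c]=0x34, mem[0x03]=0xd7, mem[0x14]=0xf7, mem[0x12]=0xea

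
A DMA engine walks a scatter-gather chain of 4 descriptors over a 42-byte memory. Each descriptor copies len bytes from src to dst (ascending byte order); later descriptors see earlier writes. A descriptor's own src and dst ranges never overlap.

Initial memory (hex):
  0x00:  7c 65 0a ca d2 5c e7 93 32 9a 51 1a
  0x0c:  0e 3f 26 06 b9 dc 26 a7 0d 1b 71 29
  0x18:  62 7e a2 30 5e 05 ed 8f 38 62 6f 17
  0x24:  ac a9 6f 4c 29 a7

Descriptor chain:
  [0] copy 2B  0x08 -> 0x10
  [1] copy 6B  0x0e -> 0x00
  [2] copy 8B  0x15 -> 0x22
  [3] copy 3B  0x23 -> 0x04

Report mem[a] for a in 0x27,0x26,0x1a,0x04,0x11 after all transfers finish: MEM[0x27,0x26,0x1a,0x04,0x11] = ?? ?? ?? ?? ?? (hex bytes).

MEM[0x27,0x26,0x1a,0x04,0x11] = a2 7e a2 71 9a

[0] 0x08->0x10 len=2 : 32 9a
[1] 0x0e->0x00 len=6 : 26 06 32 9a 26 a7
[2] 0x15->0x22 len=8 : 1b 71 29 62 7e a2 30 5e
[3] 0x23->0x04 len=3 : 71 29 62
query mem[0x27]=0xa2, mem[0x26]=0x7e, mem[0x1a]=0xa2, mem[0x04]=0x71, mem[0x11]=0x9a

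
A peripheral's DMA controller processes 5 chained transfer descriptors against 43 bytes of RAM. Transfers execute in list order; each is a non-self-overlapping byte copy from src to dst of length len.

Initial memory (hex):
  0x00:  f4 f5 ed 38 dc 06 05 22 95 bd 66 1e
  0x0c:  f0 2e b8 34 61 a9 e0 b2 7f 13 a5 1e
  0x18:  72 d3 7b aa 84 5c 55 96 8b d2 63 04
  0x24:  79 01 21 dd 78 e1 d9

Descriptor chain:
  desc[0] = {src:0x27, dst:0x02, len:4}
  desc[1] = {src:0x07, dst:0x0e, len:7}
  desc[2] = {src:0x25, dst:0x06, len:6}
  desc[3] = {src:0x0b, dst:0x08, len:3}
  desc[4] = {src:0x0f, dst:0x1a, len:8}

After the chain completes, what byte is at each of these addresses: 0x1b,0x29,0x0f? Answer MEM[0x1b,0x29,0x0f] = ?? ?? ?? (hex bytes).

MEM[0x1b,0x29,0x0f] = bd e1 95

#0 dst[0x02+4] := {0xdd,0x78,0xe1,0xd9}
#1 dst[0x0e+7] := {0x22,0x95,0xbd,0x66,0x1e,0xf0,0x2e}
#2 dst[0x06+6] := {0x01,0x21,0xdd,0x78,0xe1,0xd9}
#3 dst[0x08+3] := {0xd9,0xf0,0x2e}
#4 dst[0x1a+8] := {0x95,0xbd,0x66,0x1e,0xf0,0x2e,0x13,0xa5}
query mem[0x1b]=0xbd, mem[0x29]=0xe1, mem[0x0f]=0x95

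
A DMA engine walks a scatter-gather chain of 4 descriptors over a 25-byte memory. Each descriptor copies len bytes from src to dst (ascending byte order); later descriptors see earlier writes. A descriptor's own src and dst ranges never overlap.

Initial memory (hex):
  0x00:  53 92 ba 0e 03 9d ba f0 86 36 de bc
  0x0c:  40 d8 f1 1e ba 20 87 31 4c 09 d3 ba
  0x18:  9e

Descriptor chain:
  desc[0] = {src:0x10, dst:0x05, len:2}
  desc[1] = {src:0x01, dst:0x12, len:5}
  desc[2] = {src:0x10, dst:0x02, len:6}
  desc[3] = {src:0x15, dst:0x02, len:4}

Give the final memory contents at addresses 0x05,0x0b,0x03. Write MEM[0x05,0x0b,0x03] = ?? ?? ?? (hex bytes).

MEM[0x05,0x0b,0x03] = 9e bc ba

#0 dst[0x05+2] := {0xba,0x20}
#1 dst[0x12+5] := {0x92,0xba,0x0e,0x03,0xba}
#2 dst[0x02+6] := {0xba,0x20,0x92,0xba,0x0e,0x03}
#3 dst[0x02+4] := {0x03,0xba,0xba,0x9e}
query mem[0x05]=0x9e, mem[0x0b]=0xbc, mem[0x03]=0xba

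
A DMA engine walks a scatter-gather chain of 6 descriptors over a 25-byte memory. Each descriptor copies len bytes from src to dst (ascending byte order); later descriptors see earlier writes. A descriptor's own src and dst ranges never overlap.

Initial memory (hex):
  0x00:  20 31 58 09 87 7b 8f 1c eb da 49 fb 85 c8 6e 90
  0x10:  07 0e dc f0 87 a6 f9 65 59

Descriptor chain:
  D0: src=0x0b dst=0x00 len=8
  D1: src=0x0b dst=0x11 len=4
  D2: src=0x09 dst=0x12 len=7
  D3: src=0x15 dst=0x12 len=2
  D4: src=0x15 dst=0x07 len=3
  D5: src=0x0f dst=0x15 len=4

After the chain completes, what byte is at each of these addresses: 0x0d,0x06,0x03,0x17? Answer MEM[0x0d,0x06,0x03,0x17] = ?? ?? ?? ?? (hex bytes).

D0: mem[0x00..0x07] <- [fb 85 c8 6e 90 07 0e dc]
D1: mem[0x11..0x14] <- [fb 85 c8 6e]
D2: mem[0x12..0x18] <- [da 49 fb 85 c8 6e 90]
D3: mem[0x12..0x13] <- [85 c8]
D4: mem[0x07..0x09] <- [85 c8 6e]
D5: mem[0x15..0x18] <- [90 07 fb 85]
query mem[0x0d]=0xc8, mem[0x06]=0x0e, mem[0x03]=0x6e, mem[0x17]=0xfb

MEM[0x0d,0x06,0x03,0x17] = c8 0e 6e fb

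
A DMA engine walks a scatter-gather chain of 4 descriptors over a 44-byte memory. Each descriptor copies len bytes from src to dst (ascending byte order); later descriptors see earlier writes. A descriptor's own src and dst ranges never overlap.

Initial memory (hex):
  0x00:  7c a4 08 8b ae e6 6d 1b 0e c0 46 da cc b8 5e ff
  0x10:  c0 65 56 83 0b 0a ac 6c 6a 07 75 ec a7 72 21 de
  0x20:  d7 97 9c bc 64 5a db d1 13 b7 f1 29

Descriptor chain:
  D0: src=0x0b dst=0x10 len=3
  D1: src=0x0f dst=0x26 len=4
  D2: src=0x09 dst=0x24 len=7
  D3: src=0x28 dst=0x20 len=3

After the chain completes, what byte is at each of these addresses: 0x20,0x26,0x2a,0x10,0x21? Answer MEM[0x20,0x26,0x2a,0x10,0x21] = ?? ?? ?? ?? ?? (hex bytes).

[0] 0x0b->0x10 len=3 : da cc b8
[1] 0x0f->0x26 len=4 : ff da cc b8
[2] 0x09->0x24 len=7 : c0 46 da cc b8 5e ff
[3] 0x28->0x20 len=3 : b8 5e ff
query mem[0x20]=0xb8, mem[0x26]=0xda, mem[0x2a]=0xff, mem[0x10]=0xda, mem[0x21]=0x5e

MEM[0x20,0x26,0x2a,0x10,0x21] = b8 da ff da 5e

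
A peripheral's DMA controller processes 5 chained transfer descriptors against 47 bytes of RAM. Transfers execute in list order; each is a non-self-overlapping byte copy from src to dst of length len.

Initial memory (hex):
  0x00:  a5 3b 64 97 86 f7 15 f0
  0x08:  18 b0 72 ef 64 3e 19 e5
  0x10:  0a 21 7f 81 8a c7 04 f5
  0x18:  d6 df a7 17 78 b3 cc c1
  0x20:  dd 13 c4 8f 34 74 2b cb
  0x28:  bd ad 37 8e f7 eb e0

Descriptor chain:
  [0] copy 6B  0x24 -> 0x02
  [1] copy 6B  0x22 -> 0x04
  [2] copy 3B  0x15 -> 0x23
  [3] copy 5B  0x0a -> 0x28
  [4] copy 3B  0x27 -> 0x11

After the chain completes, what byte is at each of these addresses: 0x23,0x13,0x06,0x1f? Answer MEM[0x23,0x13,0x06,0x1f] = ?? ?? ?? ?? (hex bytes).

[0] 0x24->0x02 len=6 : 34 74 2b cb bd ad
[1] 0x22->0x04 len=6 : c4 8f 34 74 2b cb
[2] 0x15->0x23 len=3 : c7 04 f5
[3] 0x0a->0x28 len=5 : 72 ef 64 3e 19
[4] 0x27->0x11 len=3 : cb 72 ef
query mem[0x23]=0xc7, mem[0x13]=0xef, mem[0x06]=0x34, mem[0x1f]=0xc1

MEM[0x23,0x13,0x06,0x1f] = c7 ef 34 c1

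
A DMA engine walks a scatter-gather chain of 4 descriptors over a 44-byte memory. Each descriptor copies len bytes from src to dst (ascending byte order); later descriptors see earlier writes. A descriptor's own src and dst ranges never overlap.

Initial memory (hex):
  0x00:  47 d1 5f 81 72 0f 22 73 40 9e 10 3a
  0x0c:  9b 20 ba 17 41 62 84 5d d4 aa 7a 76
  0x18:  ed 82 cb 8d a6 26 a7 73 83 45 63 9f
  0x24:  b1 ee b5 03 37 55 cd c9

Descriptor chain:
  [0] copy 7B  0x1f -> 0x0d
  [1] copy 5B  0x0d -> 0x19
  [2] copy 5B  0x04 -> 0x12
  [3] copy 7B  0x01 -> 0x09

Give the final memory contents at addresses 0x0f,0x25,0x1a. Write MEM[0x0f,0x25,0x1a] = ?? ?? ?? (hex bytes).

#0 dst[0x0d+7] := {0x73,0x83,0x45,0x63,0x9f,0xb1,0xee}
#1 dst[0x19+5] := {0x73,0x83,0x45,0x63,0x9f}
#2 dst[0x12+5] := {0x72,0x0f,0x22,0x73,0x40}
#3 dst[0x09+7] := {0xd1,0x5f,0x81,0x72,0x0f,0x22,0x73}
query mem[0x0f]=0x73, mem[0x25]=0xee, mem[0x1a]=0x83

MEM[0x0f,0x25,0x1a] = 73 ee 83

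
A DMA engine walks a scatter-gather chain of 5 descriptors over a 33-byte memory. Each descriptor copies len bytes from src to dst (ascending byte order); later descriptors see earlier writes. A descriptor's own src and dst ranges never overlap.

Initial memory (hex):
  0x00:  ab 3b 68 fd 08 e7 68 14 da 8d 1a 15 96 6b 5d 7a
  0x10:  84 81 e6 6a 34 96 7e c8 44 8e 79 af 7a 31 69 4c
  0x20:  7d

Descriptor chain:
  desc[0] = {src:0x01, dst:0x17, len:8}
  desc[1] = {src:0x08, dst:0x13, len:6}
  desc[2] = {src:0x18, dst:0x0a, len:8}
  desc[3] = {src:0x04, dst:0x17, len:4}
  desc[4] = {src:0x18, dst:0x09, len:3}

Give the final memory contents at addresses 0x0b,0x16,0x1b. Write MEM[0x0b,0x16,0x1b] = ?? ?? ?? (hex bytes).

MEM[0x0b,0x16,0x1b] = 14 15 e7

  after D0: wrote 8B at 0x17 = 3b68fd08e76814da
  after D1: wrote 6B at 0x13 = da8d1a15966b
  after D2: wrote 8B at 0x0a = 6bfd08e76814da4c
  after D3: wrote 4B at 0x17 = 08e76814
  after D4: wrote 3B at 0x09 = e76814
query mem[0x0b]=0x14, mem[0x16]=0x15, mem[0x1b]=0xe7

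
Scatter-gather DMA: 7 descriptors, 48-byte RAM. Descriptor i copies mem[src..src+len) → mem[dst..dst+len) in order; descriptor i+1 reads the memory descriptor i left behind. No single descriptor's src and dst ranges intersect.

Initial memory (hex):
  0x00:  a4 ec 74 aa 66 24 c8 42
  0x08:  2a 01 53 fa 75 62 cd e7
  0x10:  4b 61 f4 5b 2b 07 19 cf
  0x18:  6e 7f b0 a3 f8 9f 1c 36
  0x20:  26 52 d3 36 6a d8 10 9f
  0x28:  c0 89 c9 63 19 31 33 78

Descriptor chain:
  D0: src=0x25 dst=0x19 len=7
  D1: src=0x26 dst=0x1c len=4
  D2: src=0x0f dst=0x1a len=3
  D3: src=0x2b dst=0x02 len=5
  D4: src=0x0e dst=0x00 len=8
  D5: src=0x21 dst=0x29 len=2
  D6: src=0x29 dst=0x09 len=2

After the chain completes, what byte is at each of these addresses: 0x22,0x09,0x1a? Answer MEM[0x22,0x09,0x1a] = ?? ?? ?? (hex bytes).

MEM[0x22,0x09,0x1a] = d3 52 e7

  after D0: wrote 7B at 0x19 = d8109fc089c963
  after D1: wrote 4B at 0x1c = 109fc089
  after D2: wrote 3B at 0x1a = e74b61
  after D3: wrote 5B at 0x02 = 6319313378
  after D4: wrote 8B at 0x00 = cde74b61f45b2b07
  after D5: wrote 2B at 0x29 = 52d3
  after D6: wrote 2B at 0x09 = 52d3
query mem[0x22]=0xd3, mem[0x09]=0x52, mem[0x1a]=0xe7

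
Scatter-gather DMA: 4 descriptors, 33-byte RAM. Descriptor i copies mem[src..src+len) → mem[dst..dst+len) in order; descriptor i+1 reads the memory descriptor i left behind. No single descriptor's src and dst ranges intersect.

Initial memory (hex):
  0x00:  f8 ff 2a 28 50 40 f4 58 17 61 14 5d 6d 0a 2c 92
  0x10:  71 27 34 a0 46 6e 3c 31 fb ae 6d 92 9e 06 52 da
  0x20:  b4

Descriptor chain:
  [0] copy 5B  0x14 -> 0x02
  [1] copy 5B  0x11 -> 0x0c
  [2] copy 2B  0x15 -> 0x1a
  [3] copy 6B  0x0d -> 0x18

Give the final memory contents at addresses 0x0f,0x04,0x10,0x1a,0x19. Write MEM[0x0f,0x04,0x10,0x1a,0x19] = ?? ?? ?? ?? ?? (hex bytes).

D0: mem[0x02..0x06] <- [46 6e 3c 31 fb]
D1: mem[0x0c..0x10] <- [27 34 a0 46 6e]
D2: mem[0x1a..0x1b] <- [6e 3c]
D3: mem[0x18..0x1d] <- [34 a0 46 6e 27 34]
query mem[0x0f]=0x46, mem[0x04]=0x3c, mem[0x10]=0x6e, mem[0x1a]=0x46, mem[0x19]=0xa0

MEM[0x0f,0x04,0x10,0x1a,0x19] = 46 3c 6e 46 a0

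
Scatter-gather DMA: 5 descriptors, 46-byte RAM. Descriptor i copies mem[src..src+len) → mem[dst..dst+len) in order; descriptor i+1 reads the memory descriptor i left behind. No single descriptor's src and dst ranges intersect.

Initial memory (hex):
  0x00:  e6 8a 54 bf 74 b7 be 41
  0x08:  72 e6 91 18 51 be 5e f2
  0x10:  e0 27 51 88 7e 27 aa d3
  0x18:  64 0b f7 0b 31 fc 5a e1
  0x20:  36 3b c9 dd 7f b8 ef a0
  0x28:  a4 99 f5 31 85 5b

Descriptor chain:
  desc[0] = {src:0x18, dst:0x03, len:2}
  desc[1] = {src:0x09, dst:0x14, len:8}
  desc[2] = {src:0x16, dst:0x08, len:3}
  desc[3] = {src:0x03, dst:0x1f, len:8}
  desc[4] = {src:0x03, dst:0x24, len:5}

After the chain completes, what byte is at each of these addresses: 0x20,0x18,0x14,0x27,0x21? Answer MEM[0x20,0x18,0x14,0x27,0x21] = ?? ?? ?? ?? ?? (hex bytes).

MEM[0x20,0x18,0x14,0x27,0x21] = 0b be e6 be b7

  after D0: wrote 2B at 0x03 = 640b
  after D1: wrote 8B at 0x14 = e6911851be5ef2e0
  after D2: wrote 3B at 0x08 = 1851be
  after D3: wrote 8B at 0x1f = 640bb7be411851be
  after D4: wrote 5B at 0x24 = 640bb7be41
query mem[0x20]=0x0b, mem[0x18]=0xbe, mem[0x14]=0xe6, mem[0x27]=0xbe, mem[0x21]=0xb7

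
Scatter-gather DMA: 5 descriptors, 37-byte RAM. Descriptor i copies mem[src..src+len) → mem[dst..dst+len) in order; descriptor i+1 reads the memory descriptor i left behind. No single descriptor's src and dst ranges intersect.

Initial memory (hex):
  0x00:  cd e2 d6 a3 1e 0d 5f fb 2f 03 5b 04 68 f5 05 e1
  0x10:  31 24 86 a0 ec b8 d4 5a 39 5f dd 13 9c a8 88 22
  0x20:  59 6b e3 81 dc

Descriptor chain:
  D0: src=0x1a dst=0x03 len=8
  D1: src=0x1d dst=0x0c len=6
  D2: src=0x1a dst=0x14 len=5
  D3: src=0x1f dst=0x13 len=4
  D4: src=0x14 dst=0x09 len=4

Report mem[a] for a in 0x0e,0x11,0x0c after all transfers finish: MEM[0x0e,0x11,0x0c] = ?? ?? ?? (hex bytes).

[0] 0x1a->0x03 len=8 : dd 13 9c a8 88 22 59 6b
[1] 0x1d->0x0c len=6 : a8 88 22 59 6b e3
[2] 0x1a->0x14 len=5 : dd 13 9c a8 88
[3] 0x1f->0x13 len=4 : 22 59 6b e3
[4] 0x14->0x09 len=4 : 59 6b e3 a8
query mem[0x0e]=0x22, mem[0x11]=0xe3, mem[0x0c]=0xa8

MEM[0x0e,0x11,0x0c] = 22 e3 a8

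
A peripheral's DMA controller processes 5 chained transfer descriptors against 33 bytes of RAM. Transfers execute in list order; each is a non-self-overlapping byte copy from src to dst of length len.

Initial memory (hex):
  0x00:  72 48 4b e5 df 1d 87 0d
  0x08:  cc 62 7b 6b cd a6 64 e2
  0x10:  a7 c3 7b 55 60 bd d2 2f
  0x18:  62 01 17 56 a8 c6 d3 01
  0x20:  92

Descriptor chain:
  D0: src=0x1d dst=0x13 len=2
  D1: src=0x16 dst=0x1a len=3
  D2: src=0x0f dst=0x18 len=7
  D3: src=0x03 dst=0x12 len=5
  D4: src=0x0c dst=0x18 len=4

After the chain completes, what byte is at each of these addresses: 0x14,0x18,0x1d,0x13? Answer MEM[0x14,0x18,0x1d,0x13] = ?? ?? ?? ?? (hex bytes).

#0 dst[0x13+2] := {0xc6,0xd3}
#1 dst[0x1a+3] := {0xd2,0x2f,0x62}
#2 dst[0x18+7] := {0xe2,0xa7,0xc3,0x7b,0xc6,0xd3,0xbd}
#3 dst[0x12+5] := {0xe5,0xdf,0x1d,0x87,0x0d}
#4 dst[0x18+4] := {0xcd,0xa6,0x64,0xe2}
query mem[0x14]=0x1d, mem[0x18]=0xcd, mem[0x1d]=0xd3, mem[0x13]=0xdf

MEM[0x14,0x18,0x1d,0x13] = 1d cd d3 df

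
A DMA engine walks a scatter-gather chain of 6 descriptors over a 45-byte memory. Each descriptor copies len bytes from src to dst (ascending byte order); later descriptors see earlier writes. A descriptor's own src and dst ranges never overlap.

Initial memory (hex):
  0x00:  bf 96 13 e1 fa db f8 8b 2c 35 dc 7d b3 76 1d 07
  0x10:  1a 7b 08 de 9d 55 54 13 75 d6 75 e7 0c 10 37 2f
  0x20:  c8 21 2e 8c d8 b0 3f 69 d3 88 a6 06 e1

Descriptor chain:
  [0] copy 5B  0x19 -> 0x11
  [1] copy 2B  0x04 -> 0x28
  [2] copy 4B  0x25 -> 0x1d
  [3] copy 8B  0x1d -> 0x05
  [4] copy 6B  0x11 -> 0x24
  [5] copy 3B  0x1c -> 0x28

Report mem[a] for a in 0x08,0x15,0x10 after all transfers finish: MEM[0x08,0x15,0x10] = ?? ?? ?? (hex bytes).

MEM[0x08,0x15,0x10] = fa 10 1a

#0 dst[0x11+5] := {0xd6,0x75,0xe7,0x0c,0x10}
#1 dst[0x28+2] := {0xfa,0xdb}
#2 dst[0x1d+4] := {0xb0,0x3f,0x69,0xfa}
#3 dst[0x05+8] := {0xb0,0x3f,0x69,0xfa,0x21,0x2e,0x8c,0xd8}
#4 dst[0x24+6] := {0xd6,0x75,0xe7,0x0c,0x10,0x54}
#5 dst[0x28+3] := {0x0c,0xb0,0x3f}
query mem[0x08]=0xfa, mem[0x15]=0x10, mem[0x10]=0x1a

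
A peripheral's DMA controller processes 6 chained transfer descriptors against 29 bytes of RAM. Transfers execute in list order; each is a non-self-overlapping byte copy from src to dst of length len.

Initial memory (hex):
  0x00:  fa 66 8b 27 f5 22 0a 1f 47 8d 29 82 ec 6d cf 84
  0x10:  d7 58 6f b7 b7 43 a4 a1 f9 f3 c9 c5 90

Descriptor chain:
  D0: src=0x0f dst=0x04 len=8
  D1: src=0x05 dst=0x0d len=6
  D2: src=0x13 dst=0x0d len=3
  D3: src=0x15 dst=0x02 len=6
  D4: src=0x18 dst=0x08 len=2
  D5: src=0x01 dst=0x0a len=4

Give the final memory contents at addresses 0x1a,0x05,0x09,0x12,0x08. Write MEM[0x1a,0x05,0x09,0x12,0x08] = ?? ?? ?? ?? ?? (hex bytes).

  after D0: wrote 8B at 0x04 = 84d7586fb7b743a4
  after D1: wrote 6B at 0x0d = d7586fb7b743
  after D2: wrote 3B at 0x0d = b7b743
  after D3: wrote 6B at 0x02 = 43a4a1f9f3c9
  after D4: wrote 2B at 0x08 = f9f3
  after D5: wrote 4B at 0x0a = 6643a4a1
query mem[0x1a]=0xc9, mem[0x05]=0xf9, mem[0x09]=0xf3, mem[0x12]=0x43, mem[0x08]=0xf9

MEM[0x1a,0x05,0x09,0x12,0x08] = c9 f9 f3 43 f9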